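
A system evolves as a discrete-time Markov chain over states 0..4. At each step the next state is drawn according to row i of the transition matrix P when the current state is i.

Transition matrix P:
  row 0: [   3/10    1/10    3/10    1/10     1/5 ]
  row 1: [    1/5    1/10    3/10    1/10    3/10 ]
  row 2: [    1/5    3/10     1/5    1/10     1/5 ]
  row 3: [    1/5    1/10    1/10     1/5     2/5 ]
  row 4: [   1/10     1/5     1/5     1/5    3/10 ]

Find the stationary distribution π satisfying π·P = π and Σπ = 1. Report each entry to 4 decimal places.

π = [0.1919, 0.1717, 0.2222, 0.1414, 0.2727]

Balance equations π_j = Σ_i π_i·P[i][j]:
  π_0 = 3/10·π_0 + 1/5·π_1 + 1/5·π_2 + 1/5·π_3 + 1/10·π_4
  π_1 = 1/10·π_0 + 1/10·π_1 + 3/10·π_2 + 1/10·π_3 + 1/5·π_4
  π_2 = 3/10·π_0 + 3/10·π_1 + 1/5·π_2 + 1/10·π_3 + 1/5·π_4
  π_3 = 1/10·π_0 + 1/10·π_1 + 1/10·π_2 + 1/5·π_3 + 1/5·π_4
  normalize: π_0 + π_1 + π_2 + π_3 + π_4 = 1
Solving the linear system gives exactly π = [19/99, 17/99, 2/9, 14/99, 3/11].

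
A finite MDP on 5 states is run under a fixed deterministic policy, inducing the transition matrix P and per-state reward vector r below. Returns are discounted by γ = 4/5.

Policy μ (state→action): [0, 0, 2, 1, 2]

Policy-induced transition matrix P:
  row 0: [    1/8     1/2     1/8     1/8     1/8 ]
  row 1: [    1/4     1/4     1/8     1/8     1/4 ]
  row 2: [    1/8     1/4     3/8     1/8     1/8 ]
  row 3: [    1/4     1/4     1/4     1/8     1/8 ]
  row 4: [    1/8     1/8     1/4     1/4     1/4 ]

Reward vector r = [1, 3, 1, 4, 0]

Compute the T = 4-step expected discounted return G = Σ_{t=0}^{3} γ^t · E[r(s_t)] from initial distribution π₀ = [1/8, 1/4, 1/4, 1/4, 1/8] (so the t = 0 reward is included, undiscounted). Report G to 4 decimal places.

t=0: π = [0.1250, 0.2500, 0.2500, 0.2500, 0.1250], E[r] = 2.1250, γ^t·E[r] = 2.125000, running G = 2.125000
t=1: π = [0.1875, 0.2656, 0.2344, 0.1406, 0.1719], E[r] = 1.7813, γ^t·E[r] = 1.425000, running G = 3.550000
t=2: π = [0.1758, 0.2754, 0.2227, 0.1465, 0.1797], E[r] = 1.8105, γ^t·E[r] = 1.158750, running G = 4.708750
t=3: π = [0.1777, 0.2715, 0.2214, 0.1475, 0.1819], E[r] = 1.8035, γ^t·E[r] = 0.923375, running G = 5.632125

G = 5.6321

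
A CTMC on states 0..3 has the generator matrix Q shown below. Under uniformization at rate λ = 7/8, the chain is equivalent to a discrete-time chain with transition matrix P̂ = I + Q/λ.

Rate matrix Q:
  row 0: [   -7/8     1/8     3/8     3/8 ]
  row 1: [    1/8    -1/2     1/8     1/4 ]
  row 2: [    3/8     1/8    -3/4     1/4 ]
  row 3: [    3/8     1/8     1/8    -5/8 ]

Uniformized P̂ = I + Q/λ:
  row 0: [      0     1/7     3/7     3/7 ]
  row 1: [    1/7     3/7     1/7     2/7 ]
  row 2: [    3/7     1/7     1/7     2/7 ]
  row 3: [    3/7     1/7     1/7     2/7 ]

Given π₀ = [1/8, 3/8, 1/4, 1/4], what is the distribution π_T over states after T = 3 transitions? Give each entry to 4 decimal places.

π = [0.2635, 0.2041, 0.2121, 0.3203]

t=0: π = [0.1250, 0.3750, 0.2500, 0.2500]
t=1: π = [0.2679, 0.2500, 0.1786, 0.3036]
t=2: π = [0.2423, 0.2143, 0.2194, 0.3240]
t=3: π = [0.2635, 0.2041, 0.2121, 0.3203]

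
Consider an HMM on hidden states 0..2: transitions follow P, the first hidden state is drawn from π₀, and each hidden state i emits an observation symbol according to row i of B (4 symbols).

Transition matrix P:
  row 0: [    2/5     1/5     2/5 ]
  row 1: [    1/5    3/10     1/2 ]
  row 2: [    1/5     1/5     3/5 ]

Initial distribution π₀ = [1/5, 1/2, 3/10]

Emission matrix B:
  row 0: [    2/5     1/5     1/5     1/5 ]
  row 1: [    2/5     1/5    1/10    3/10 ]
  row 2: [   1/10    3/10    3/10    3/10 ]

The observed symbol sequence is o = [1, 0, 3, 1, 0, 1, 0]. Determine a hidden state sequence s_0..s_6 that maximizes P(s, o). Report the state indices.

path = [1, 1, 2, 2, 0, 0, 0]

t=0: δ = [4.000e-02, 1.000e-01, 9.000e-02]  (obs o_0=1)
t=1: δ = [8.000e-03, 1.200e-02, 5.400e-03]  ψ = [1, 1, 2]  (obs o_1=0)
t=2: δ = [6.400e-04, 1.080e-03, 1.800e-03]  ψ = [0, 1, 1]  (obs o_2=3)
t=3: δ = [7.200e-05, 7.200e-05, 3.240e-04]  ψ = [2, 2, 2]  (obs o_3=1)
t=4: δ = [2.592e-05, 2.592e-05, 1.944e-05]  ψ = [2, 2, 2]  (obs o_4=0)
t=5: δ = [2.074e-06, 1.555e-06, 3.888e-06]  ψ = [0, 1, 1]  (obs o_5=1)
t=6: δ = [3.318e-07, 3.110e-07, 2.333e-07]  ψ = [0, 2, 2]  (obs o_6=0)
backtrack: best end state = 0; path = [1, 1, 2, 2, 0, 0, 0]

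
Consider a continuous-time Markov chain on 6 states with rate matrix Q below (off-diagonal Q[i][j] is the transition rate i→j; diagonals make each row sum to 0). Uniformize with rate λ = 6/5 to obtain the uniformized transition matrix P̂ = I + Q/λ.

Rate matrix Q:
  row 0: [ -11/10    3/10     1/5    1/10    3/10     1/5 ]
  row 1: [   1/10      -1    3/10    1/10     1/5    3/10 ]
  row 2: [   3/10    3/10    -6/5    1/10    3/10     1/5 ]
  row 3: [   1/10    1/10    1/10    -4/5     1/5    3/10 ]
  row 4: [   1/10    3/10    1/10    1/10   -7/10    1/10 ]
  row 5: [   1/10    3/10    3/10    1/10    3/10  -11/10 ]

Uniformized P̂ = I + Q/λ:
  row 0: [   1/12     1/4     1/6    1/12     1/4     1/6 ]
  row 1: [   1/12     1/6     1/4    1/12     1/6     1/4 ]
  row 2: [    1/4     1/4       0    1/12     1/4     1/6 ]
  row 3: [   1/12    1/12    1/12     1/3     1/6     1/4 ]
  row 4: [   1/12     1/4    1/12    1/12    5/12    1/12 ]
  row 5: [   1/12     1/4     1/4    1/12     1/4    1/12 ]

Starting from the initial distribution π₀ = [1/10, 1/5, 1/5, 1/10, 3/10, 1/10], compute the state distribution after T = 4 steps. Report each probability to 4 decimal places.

t=0: π = [0.1000, 0.2000, 0.2000, 0.1000, 0.3000, 0.1000]
t=1: π = [0.1167, 0.2167, 0.1250, 0.1083, 0.2750, 0.1583]
t=2: π = [0.1042, 0.2139, 0.1451, 0.1104, 0.2688, 0.1576]
t=3: π = [0.1075, 0.2138, 0.1418, 0.1109, 0.2678, 0.1582]
t=4: π = [0.1070, 0.2137, 0.1425, 0.1111, 0.2676, 0.1582]

π = [0.1070, 0.2137, 0.1425, 0.1111, 0.2676, 0.1582]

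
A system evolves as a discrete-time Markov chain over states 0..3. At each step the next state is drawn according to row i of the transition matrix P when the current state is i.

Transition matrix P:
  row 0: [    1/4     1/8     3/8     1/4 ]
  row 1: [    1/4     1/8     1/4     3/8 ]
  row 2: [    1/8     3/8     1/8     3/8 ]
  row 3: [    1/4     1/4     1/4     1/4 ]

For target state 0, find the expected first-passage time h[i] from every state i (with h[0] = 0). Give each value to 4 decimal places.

h = [0.0000, 4.5000, 5.0000, 4.5000]

First-step conditioning: h[0] = 0; for i ≠ 0, h[i] = 1 + Σ_k P[i][k]·h[k].
  h[1] = 1 + 1/8·h[1] + 1/4·h[2] + 3/8·h[3]
  h[2] = 1 + 3/8·h[1] + 1/8·h[2] + 3/8·h[3]
  h[3] = 1 + 1/4·h[1] + 1/4·h[2] + 1/4·h[3]
Solving the 3×3 linear system over states ≠ 0 gives exactly h = [0, 9/2, 5, 9/2] (h[0] = 0 is the target).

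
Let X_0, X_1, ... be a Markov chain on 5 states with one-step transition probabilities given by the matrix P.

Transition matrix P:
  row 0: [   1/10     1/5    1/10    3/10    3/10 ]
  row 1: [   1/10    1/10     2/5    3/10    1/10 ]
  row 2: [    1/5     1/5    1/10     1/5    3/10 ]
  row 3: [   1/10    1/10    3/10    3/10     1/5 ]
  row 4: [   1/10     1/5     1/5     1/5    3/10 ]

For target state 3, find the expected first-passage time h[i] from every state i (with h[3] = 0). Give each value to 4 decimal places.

First-step conditioning: h[3] = 0; for i ≠ 3, h[i] = 1 + Σ_k P[i][k]·h[k].
  h[0] = 1 + 1/10·h[0] + 1/5·h[1] + 1/10·h[2] + 3/10·h[4]
  h[1] = 1 + 1/10·h[0] + 1/10·h[1] + 2/5·h[2] + 1/10·h[4]
  h[2] = 1 + 1/5·h[0] + 1/5·h[1] + 1/10·h[2] + 3/10·h[4]
  h[4] = 1 + 1/10·h[0] + 1/5·h[1] + 1/5·h[2] + 3/10·h[4]
Solving the 4×4 linear system over states ≠ 3 gives exactly h = [11000/2811, 11080/2811, 12100/2811, 0, 4070/937] (h[3] = 0 is the target).

h = [3.9132, 3.9417, 4.3045, 0.0000, 4.3436]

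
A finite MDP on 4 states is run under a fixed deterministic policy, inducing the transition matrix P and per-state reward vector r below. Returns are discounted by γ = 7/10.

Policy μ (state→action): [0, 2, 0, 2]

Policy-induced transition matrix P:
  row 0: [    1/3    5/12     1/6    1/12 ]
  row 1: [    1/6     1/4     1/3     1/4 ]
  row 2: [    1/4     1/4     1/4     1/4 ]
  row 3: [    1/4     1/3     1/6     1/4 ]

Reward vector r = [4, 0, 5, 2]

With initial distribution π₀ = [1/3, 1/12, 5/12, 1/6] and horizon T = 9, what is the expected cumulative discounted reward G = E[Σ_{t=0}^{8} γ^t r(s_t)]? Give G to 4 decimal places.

t=0: π = [0.3333, 0.0833, 0.4167, 0.1667], E[r] = 3.7500, γ^t·E[r] = 3.750000, running G = 3.750000
t=1: π = [0.2708, 0.3194, 0.2153, 0.1944], E[r] = 2.5486, γ^t·E[r] = 1.784028, running G = 5.534028
t=2: π = [0.2459, 0.3113, 0.2378, 0.2049], E[r] = 2.5828, γ^t·E[r] = 1.265550, running G = 6.799578
t=3: π = [0.2446, 0.3081, 0.2384, 0.2090], E[r] = 2.5881, γ^t·E[r] = 0.887721, running G = 7.687298
t=4: π = [0.2447, 0.3082, 0.2379, 0.2092], E[r] = 2.5867, γ^t·E[r] = 0.621064, running G = 8.308362
t=5: π = [0.2447, 0.3082, 0.2379, 0.2092], E[r] = 2.5865, γ^t·E[r] = 0.434719, running G = 8.743082
t=6: π = [0.2447, 0.3082, 0.2379, 0.2092], E[r] = 2.5865, γ^t·E[r] = 0.304305, running G = 9.047387
t=7: π = [0.2447, 0.3082, 0.2379, 0.2092], E[r] = 2.5866, γ^t·E[r] = 0.213014, running G = 9.260400
t=8: π = [0.2447, 0.3082, 0.2379, 0.2092], E[r] = 2.5866, γ^t·E[r] = 0.149109, running G = 9.409510

G = 9.4095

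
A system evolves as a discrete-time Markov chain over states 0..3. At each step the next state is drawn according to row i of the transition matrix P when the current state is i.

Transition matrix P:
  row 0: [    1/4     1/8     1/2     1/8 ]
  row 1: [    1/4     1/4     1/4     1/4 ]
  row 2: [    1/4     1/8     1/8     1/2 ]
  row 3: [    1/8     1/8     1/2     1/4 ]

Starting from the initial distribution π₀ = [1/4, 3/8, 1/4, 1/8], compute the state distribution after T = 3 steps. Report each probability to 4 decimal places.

π = [0.2126, 0.1433, 0.3359, 0.3081]

t=0: π = [0.2500, 0.3750, 0.2500, 0.1250]
t=1: π = [0.2344, 0.1719, 0.3125, 0.2813]
t=2: π = [0.2148, 0.1465, 0.3398, 0.2988]
t=3: π = [0.2126, 0.1433, 0.3359, 0.3081]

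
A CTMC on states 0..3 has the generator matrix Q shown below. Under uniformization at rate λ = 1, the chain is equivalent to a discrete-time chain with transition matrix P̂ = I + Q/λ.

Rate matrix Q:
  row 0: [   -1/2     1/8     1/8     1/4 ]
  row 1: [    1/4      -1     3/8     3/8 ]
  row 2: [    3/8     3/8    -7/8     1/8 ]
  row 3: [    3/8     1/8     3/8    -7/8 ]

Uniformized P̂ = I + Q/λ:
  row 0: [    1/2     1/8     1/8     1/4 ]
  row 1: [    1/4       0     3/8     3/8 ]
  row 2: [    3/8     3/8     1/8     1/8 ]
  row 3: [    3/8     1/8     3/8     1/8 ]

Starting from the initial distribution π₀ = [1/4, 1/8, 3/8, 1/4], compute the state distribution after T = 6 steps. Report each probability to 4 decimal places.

t=0: π = [0.2500, 0.1250, 0.3750, 0.2500]
t=1: π = [0.3906, 0.2031, 0.2188, 0.1875]
t=2: π = [0.3984, 0.1543, 0.2227, 0.2246]
t=3: π = [0.4055, 0.1614, 0.2197, 0.2134]
t=4: π = [0.4055, 0.1598, 0.2187, 0.2160]
t=5: π = [0.4057, 0.1597, 0.2189, 0.2156]
t=6: π = [0.4058, 0.1598, 0.2188, 0.2156]

π = [0.4058, 0.1598, 0.2188, 0.2156]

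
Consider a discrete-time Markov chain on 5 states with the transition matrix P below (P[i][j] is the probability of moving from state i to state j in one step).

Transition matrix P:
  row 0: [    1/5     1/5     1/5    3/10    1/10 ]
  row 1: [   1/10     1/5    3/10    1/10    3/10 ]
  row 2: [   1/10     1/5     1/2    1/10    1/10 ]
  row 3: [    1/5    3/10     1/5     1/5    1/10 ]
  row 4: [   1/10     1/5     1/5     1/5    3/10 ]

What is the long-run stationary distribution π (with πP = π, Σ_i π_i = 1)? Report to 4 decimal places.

Balance equations π_j = Σ_i π_i·P[i][j]:
  π_0 = 1/5·π_0 + 1/10·π_1 + 1/10·π_2 + 1/5·π_3 + 1/10·π_4
  π_1 = 1/5·π_0 + 1/5·π_1 + 1/5·π_2 + 3/10·π_3 + 1/5·π_4
  π_2 = 1/5·π_0 + 3/10·π_1 + 1/2·π_2 + 1/5·π_3 + 1/5·π_4
  π_3 = 3/10·π_0 + 1/10·π_1 + 1/10·π_2 + 1/5·π_3 + 1/5·π_4
  normalize: π_0 + π_1 + π_2 + π_3 + π_4 = 1
Solving the linear system gives exactly π = [406/3151, 1361/6302, 1995/6302, 503/3151, 564/3151].

π = [0.1288, 0.2160, 0.3166, 0.1596, 0.1790]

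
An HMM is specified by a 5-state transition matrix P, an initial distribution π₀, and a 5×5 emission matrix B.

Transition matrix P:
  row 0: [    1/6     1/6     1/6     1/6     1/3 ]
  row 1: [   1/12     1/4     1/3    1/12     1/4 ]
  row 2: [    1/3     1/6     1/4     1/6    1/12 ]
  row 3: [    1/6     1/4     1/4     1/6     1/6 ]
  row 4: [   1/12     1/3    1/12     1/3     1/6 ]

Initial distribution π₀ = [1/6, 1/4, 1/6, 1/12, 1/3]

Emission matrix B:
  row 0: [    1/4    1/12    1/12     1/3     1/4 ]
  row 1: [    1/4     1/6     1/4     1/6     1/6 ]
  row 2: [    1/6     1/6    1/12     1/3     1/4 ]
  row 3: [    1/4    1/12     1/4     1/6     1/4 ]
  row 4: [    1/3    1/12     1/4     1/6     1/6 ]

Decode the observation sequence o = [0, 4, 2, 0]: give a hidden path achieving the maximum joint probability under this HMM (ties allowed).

t=0: δ = [4.167e-02, 6.250e-02, 2.778e-02, 2.083e-02, 1.111e-01]  (obs o_0=0)
t=1: δ = [2.315e-03, 6.173e-03, 5.208e-03, 9.259e-03, 3.086e-03]  ψ = [2, 4, 1, 4, 4]  (obs o_1=4)
t=2: δ = [1.447e-04, 5.787e-04, 1.929e-04, 3.858e-04, 3.858e-04]  ψ = [2, 3, 3, 3, 1]  (obs o_2=2)
t=3: δ = [1.608e-05, 3.617e-05, 3.215e-05, 3.215e-05, 4.823e-05]  ψ = [2, 1, 1, 4, 1]  (obs o_3=0)
backtrack: best end state = 4; path = [4, 3, 1, 4]

path = [4, 3, 1, 4]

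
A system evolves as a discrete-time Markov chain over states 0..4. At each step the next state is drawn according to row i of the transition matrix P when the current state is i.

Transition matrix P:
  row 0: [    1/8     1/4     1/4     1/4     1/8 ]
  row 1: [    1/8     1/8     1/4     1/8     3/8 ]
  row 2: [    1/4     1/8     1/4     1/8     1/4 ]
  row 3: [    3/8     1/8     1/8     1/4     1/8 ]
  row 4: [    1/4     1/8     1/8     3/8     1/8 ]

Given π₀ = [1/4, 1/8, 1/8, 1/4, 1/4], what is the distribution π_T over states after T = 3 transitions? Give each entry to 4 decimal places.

t=0: π = [0.2500, 0.1250, 0.1250, 0.2500, 0.2500]
t=1: π = [0.2344, 0.1563, 0.1875, 0.2500, 0.1719]
t=2: π = [0.2324, 0.1543, 0.1973, 0.2285, 0.1875]
t=3: π = [0.2302, 0.1541, 0.1980, 0.2295, 0.1882]

π = [0.2302, 0.1541, 0.1980, 0.2295, 0.1882]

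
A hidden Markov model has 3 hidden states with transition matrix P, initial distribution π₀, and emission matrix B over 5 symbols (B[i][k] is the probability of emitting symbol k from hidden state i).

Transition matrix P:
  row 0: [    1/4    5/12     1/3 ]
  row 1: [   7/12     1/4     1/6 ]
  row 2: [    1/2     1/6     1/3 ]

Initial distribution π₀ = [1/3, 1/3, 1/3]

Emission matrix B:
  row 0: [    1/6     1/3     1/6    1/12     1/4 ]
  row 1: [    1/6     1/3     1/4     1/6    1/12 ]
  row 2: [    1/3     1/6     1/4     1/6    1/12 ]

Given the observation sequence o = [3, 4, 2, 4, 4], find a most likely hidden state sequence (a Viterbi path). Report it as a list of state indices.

path = [1, 0, 1, 0, 0]

t=0: δ = [2.778e-02, 5.556e-02, 5.556e-02]  (obs o_0=3)
t=1: δ = [8.102e-03, 1.157e-03, 1.543e-03]  ψ = [1, 1, 2]  (obs o_1=4)
t=2: δ = [3.376e-04, 8.439e-04, 6.752e-04]  ψ = [0, 0, 0]  (obs o_2=2)
t=3: δ = [1.231e-04, 1.758e-05, 1.875e-05]  ψ = [1, 1, 2]  (obs o_3=4)
t=4: δ = [7.692e-06, 4.273e-06, 3.419e-06]  ψ = [0, 0, 0]  (obs o_4=4)
backtrack: best end state = 0; path = [1, 0, 1, 0, 0]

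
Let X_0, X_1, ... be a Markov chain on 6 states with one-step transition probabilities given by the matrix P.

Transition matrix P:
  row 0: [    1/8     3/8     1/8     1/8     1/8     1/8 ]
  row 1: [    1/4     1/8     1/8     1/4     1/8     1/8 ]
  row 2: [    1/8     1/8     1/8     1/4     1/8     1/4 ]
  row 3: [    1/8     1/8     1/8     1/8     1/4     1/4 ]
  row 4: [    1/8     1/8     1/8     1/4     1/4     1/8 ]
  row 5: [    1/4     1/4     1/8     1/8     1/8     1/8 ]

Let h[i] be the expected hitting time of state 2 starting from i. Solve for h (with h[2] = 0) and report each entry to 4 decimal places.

First-step conditioning: h[2] = 0; for i ≠ 2, h[i] = 1 + Σ_k P[i][k]·h[k].
  h[0] = 1 + 1/8·h[0] + 3/8·h[1] + 1/8·h[3] + 1/8·h[4] + 1/8·h[5]
  h[1] = 1 + 1/4·h[0] + 1/8·h[1] + 1/4·h[3] + 1/8·h[4] + 1/8·h[5]
  h[3] = 1 + 1/8·h[0] + 1/8·h[1] + 1/8·h[3] + 1/4·h[4] + 1/4·h[5]
  h[4] = 1 + 1/8·h[0] + 1/8·h[1] + 1/4·h[3] + 1/4·h[4] + 1/8·h[5]
  h[5] = 1 + 1/4·h[0] + 1/4·h[1] + 1/8·h[3] + 1/8·h[4] + 1/8·h[5]
Solving the 5×5 linear system over states ≠ 2 gives exactly h = [8, 8, 0, 8, 8, 8] (h[2] = 0 is the target).

h = [8.0000, 8.0000, 0.0000, 8.0000, 8.0000, 8.0000]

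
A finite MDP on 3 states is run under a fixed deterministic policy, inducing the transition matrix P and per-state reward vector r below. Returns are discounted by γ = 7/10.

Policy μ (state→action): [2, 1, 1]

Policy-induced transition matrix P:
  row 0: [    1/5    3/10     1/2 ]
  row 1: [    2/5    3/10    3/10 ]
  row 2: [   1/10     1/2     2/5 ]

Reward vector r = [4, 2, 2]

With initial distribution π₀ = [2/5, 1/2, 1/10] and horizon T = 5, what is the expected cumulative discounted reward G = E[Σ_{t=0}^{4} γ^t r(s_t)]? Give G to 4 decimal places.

t=0: π = [0.4000, 0.5000, 0.1000], E[r] = 2.8000, γ^t·E[r] = 2.800000, running G = 2.800000
t=1: π = [0.2900, 0.3200, 0.3900], E[r] = 2.5800, γ^t·E[r] = 1.806000, running G = 4.606000
t=2: π = [0.2250, 0.3780, 0.3970], E[r] = 2.4500, γ^t·E[r] = 1.200500, running G = 5.806500
t=3: π = [0.2359, 0.3794, 0.3847], E[r] = 2.4718, γ^t·E[r] = 0.847827, running G = 6.654327
t=4: π = [0.2374, 0.3769, 0.3857], E[r] = 2.4748, γ^t·E[r] = 0.594204, running G = 7.248532

G = 7.2485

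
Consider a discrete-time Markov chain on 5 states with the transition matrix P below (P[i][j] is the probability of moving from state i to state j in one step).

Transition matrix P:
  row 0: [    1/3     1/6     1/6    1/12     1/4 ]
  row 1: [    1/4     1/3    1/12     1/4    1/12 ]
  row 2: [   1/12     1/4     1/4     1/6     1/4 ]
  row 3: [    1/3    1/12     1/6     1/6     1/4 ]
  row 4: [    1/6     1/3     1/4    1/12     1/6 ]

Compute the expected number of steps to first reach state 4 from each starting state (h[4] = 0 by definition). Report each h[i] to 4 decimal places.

h = [4.6228, 5.5236, 4.6973, 4.5409, 0.0000]

First-step conditioning: h[4] = 0; for i ≠ 4, h[i] = 1 + Σ_k P[i][k]·h[k].
  h[0] = 1 + 1/3·h[0] + 1/6·h[1] + 1/6·h[2] + 1/12·h[3]
  h[1] = 1 + 1/4·h[0] + 1/3·h[1] + 1/12·h[2] + 1/4·h[3]
  h[2] = 1 + 1/12·h[0] + 1/4·h[1] + 1/4·h[2] + 1/6·h[3]
  h[3] = 1 + 1/3·h[0] + 1/12·h[1] + 1/6·h[2] + 1/6·h[3]
Solving the 4×4 linear system over states ≠ 4 gives exactly h = [1863/403, 2226/403, 1893/403, 1830/403, 0] (h[4] = 0 is the target).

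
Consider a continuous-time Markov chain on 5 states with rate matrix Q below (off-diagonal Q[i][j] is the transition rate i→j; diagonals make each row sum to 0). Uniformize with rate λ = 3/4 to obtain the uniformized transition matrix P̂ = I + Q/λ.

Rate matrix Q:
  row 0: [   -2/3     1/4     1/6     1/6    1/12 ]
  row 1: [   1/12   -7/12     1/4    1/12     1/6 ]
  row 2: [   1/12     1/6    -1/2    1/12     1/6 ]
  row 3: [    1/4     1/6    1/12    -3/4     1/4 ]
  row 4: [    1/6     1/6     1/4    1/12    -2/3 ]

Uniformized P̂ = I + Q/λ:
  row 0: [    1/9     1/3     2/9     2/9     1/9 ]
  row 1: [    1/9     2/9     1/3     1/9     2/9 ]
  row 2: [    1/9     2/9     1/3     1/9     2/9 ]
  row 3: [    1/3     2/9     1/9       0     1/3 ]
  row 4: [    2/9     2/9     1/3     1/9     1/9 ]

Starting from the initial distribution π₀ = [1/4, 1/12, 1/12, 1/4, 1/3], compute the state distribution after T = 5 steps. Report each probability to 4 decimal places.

π = [0.1586, 0.2398, 0.2899, 0.1158, 0.1958]

t=0: π = [0.2500, 0.0833, 0.0833, 0.2500, 0.3333]
t=1: π = [0.2037, 0.2500, 0.2500, 0.1111, 0.1852]
t=2: π = [0.1564, 0.2449, 0.2860, 0.1214, 0.1914]
t=3: π = [0.1594, 0.2396, 0.2890, 0.1150, 0.1971]
t=4: π = [0.1586, 0.2399, 0.2901, 0.1160, 0.1954]
t=5: π = [0.1586, 0.2398, 0.2899, 0.1158, 0.1958]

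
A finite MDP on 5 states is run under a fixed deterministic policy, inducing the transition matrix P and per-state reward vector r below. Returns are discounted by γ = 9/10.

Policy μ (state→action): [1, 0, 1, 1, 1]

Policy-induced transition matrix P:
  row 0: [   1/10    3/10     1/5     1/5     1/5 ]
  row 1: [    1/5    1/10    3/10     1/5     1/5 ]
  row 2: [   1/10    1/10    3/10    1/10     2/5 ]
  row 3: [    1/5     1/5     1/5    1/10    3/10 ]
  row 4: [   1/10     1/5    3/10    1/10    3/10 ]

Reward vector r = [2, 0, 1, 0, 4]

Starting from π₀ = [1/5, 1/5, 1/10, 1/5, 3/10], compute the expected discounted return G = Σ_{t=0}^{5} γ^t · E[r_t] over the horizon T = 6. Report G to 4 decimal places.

G = 7.9470

t=0: π = [0.2000, 0.2000, 0.1000, 0.2000, 0.3000], E[r] = 1.7000, γ^t·E[r] = 1.700000, running G = 1.700000
t=1: π = [0.1400, 0.1900, 0.2600, 0.1400, 0.2700], E[r] = 1.6200, γ^t·E[r] = 1.458000, running G = 3.158000
t=2: π = [0.1330, 0.1690, 0.2720, 0.1330, 0.2930], E[r] = 1.7100, γ^t·E[r] = 1.385100, running G = 4.543100
t=3: π = [0.1302, 0.1692, 0.2734, 0.1302, 0.2970], E[r] = 1.7218, γ^t·E[r] = 1.255192, running G = 5.798292
t=4: π = [0.1299, 0.1688, 0.2740, 0.1299, 0.2974], E[r] = 1.7234, γ^t·E[r] = 1.130749, running G = 6.929041
t=5: π = [0.1299, 0.1687, 0.2740, 0.1299, 0.2975], E[r] = 1.7239, γ^t·E[r] = 1.017920, running G = 7.946961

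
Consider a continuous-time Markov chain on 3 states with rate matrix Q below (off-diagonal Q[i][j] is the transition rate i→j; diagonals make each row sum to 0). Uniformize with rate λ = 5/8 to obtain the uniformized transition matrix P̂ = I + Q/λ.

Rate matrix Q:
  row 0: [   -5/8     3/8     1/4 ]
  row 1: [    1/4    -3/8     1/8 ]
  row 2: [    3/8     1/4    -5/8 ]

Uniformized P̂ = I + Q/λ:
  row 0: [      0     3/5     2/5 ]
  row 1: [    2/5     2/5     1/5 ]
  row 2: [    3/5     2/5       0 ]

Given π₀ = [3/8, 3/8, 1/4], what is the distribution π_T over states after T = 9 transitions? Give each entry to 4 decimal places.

t=0: π = [0.3750, 0.3750, 0.2500]
t=1: π = [0.3000, 0.4750, 0.2250]
t=2: π = [0.3250, 0.4600, 0.2150]
t=3: π = [0.3130, 0.4650, 0.2220]
t=4: π = [0.3192, 0.4626, 0.2182]
t=5: π = [0.3160, 0.4638, 0.2202]
t=6: π = [0.3177, 0.4632, 0.2192]
t=7: π = [0.3168, 0.4635, 0.2197]
t=8: π = [0.3172, 0.4634, 0.2194]
t=9: π = [0.3170, 0.4634, 0.2196]

π = [0.3170, 0.4634, 0.2196]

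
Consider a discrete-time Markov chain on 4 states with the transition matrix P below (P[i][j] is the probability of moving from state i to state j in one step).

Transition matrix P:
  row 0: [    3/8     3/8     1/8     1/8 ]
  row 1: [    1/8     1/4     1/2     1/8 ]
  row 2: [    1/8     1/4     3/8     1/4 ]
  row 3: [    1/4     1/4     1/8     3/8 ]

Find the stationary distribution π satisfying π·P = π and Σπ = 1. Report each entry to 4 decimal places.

Balance equations π_j = Σ_i π_i·P[i][j]:
  π_0 = 3/8·π_0 + 1/8·π_1 + 1/8·π_2 + 1/4·π_3
  π_1 = 3/8·π_0 + 1/4·π_1 + 1/4·π_2 + 1/4·π_3
  π_2 = 1/8·π_0 + 1/2·π_1 + 3/8·π_2 + 1/8·π_3
  normalize: π_0 + π_1 + π_2 + π_3 = 1
Solving the linear system gives exactly π = [14/69, 19/69, 7/23, 5/23].

π = [0.2029, 0.2754, 0.3043, 0.2174]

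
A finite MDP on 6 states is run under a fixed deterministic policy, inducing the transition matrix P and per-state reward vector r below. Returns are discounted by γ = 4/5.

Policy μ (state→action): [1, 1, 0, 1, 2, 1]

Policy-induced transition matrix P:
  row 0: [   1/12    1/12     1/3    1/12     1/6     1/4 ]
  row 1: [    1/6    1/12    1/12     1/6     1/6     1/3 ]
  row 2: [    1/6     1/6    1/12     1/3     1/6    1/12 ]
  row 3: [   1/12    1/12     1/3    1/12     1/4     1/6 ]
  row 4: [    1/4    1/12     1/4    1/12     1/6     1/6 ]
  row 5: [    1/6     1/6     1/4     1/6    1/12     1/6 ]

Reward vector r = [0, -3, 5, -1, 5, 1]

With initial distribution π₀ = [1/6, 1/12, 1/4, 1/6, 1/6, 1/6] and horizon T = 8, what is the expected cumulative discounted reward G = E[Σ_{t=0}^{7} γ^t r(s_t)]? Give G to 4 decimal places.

G = 6.8790

t=0: π = [0.1667, 0.0833, 0.2500, 0.1667, 0.1667, 0.1667], E[r] = 1.8333, γ^t·E[r] = 1.833333, running G = 1.833333
t=1: π = [0.1528, 0.1181, 0.2222, 0.1667, 0.1667, 0.1736], E[r] = 1.5972, γ^t·E[r] = 1.277778, running G = 3.111111
t=2: π = [0.1539, 0.1163, 0.2199, 0.1632, 0.1661, 0.1806], E[r] = 1.5984, γ^t·E[r] = 1.022963, running G = 4.134074
t=3: π = [0.1541, 0.1167, 0.2204, 0.1630, 0.1652, 0.1806], E[r] = 1.5954, γ^t·E[r] = 0.816864, running G = 4.950938
t=4: π = [0.1540, 0.1167, 0.2202, 0.1632, 0.1652, 0.1806], E[r] = 1.5944, γ^t·E[r] = 0.653073, running G = 5.604012
t=5: π = [0.1540, 0.1167, 0.2203, 0.1632, 0.1652, 0.1806], E[r] = 1.5947, γ^t·E[r] = 0.522537, running G = 6.126548
t=6: π = [0.1540, 0.1167, 0.2203, 0.1632, 0.1652, 0.1806], E[r] = 1.5946, γ^t·E[r] = 0.418012, running G = 6.544561
t=7: π = [0.1540, 0.1167, 0.2203, 0.1632, 0.1652, 0.1806], E[r] = 1.5946, γ^t·E[r] = 0.334413, running G = 6.878974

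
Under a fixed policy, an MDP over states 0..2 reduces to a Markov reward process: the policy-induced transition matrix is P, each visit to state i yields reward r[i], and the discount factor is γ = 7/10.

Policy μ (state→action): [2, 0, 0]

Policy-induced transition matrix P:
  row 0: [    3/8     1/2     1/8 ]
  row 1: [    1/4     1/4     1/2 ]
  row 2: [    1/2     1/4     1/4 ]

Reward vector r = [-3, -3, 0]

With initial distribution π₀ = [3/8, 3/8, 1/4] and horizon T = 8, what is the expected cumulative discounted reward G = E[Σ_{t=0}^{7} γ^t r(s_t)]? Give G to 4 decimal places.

G = -6.7969

t=0: π = [0.3750, 0.3750, 0.2500], E[r] = -2.2500, γ^t·E[r] = -2.250000, running G = -2.250000
t=1: π = [0.3594, 0.3438, 0.2969], E[r] = -2.1094, γ^t·E[r] = -1.476563, running G = -3.726563
t=2: π = [0.3691, 0.3398, 0.2910], E[r] = -2.1270, γ^t·E[r] = -1.042207, running G = -4.768770
t=3: π = [0.3689, 0.3423, 0.2888], E[r] = -2.1335, γ^t·E[r] = -0.731806, running G = -5.500575
t=4: π = [0.3683, 0.3422, 0.2895], E[r] = -2.1316, γ^t·E[r] = -0.511803, running G = -6.012378
t=5: π = [0.3684, 0.3421, 0.2895], E[r] = -2.1315, γ^t·E[r] = -0.358233, running G = -6.370611
t=6: π = [0.3684, 0.3421, 0.2895], E[r] = -2.1316, γ^t·E[r] = -0.250780, running G = -6.621391
t=7: π = [0.3684, 0.3421, 0.2895], E[r] = -2.1316, γ^t·E[r] = -0.175545, running G = -6.796936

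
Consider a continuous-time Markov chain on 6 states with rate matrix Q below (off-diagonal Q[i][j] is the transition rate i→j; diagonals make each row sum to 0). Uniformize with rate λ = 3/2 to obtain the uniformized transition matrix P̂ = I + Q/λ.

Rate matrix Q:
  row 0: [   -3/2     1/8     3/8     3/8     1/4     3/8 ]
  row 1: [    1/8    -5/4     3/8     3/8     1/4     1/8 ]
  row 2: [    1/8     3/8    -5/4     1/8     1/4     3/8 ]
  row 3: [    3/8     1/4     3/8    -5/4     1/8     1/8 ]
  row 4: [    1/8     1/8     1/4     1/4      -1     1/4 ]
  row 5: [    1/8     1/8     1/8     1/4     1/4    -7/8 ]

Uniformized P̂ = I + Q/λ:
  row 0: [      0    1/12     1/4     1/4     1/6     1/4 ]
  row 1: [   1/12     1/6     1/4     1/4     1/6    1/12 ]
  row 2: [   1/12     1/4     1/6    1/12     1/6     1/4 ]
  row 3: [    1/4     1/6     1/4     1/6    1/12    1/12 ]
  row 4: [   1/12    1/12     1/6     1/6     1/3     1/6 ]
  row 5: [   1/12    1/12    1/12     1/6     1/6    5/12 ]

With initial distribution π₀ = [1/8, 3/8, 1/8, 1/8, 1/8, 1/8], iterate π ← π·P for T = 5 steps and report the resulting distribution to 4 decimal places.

π = [0.1033, 0.1399, 0.1830, 0.1717, 0.1828, 0.2193]

t=0: π = [0.1250, 0.3750, 0.1250, 0.1250, 0.1250, 0.1250]
t=1: π = [0.0938, 0.1458, 0.2083, 0.1979, 0.1771, 0.1771]
t=2: π = [0.1085, 0.1467, 0.1884, 0.1693, 0.1797, 0.2075]
t=3: π = [0.1025, 0.1411, 0.1848, 0.1722, 0.1825, 0.2169]
t=4: π = [0.1035, 0.1402, 0.1832, 0.1716, 0.1827, 0.2187]
t=5: π = [0.1033, 0.1399, 0.1830, 0.1717, 0.1828, 0.2193]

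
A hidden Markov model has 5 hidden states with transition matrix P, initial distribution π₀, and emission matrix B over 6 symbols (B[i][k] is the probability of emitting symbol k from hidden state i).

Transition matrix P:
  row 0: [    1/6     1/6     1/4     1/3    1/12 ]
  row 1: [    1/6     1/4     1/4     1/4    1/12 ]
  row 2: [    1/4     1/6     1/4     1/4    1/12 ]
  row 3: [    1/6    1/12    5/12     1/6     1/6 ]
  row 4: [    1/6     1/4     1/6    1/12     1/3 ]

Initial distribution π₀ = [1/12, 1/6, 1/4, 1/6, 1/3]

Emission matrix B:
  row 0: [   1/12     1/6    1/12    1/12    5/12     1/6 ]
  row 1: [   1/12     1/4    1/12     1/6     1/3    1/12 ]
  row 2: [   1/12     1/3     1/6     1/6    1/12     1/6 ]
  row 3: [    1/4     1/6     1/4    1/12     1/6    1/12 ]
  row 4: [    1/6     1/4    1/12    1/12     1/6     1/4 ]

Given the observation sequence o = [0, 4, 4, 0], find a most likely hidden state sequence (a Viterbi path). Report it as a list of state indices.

path = [4, 1, 0, 3]

t=0: δ = [6.944e-03, 1.389e-02, 2.083e-02, 4.167e-02, 5.556e-02]  (obs o_0=0)
t=1: δ = [3.858e-03, 4.630e-03, 1.447e-03, 1.157e-03, 3.086e-03]  ψ = [4, 4, 3, 3, 4]  (obs o_1=4)
t=2: δ = [3.215e-04, 3.858e-04, 9.645e-05, 2.143e-04, 1.715e-04]  ψ = [1, 1, 1, 0, 4]  (obs o_2=4)
t=3: δ = [5.358e-06, 8.038e-06, 8.038e-06, 2.679e-05, 9.526e-06]  ψ = [1, 1, 1, 0, 4]  (obs o_3=0)
backtrack: best end state = 3; path = [4, 1, 0, 3]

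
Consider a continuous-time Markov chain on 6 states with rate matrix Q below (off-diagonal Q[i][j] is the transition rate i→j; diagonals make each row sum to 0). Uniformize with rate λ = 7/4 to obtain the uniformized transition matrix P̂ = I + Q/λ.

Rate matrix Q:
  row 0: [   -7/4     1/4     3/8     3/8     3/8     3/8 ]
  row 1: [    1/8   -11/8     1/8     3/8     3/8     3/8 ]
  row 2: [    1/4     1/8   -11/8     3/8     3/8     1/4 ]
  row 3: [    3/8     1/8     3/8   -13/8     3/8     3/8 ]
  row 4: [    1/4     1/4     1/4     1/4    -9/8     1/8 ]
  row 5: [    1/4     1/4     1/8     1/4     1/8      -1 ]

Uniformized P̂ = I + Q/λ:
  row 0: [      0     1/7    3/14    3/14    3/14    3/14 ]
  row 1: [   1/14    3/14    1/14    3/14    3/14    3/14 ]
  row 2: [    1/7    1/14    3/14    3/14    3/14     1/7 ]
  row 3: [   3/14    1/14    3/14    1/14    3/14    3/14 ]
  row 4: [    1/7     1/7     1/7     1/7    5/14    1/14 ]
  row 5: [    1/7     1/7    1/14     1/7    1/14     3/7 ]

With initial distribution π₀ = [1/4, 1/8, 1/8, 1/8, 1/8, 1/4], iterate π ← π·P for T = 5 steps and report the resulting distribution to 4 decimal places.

π = [0.1269, 0.1301, 0.1489, 0.1604, 0.2131, 0.2207]

t=0: π = [0.2500, 0.1250, 0.1250, 0.1250, 0.1250, 0.2500]
t=1: π = [0.1071, 0.1339, 0.1518, 0.1696, 0.1964, 0.2411]
t=2: π = [0.1301, 0.1295, 0.1467, 0.1588, 0.2079, 0.2270]
t=3: π = [0.1264, 0.1303, 0.1485, 0.1605, 0.2116, 0.2228]
t=4: π = [0.1270, 0.1301, 0.1487, 0.1603, 0.2127, 0.2212]
t=5: π = [0.1269, 0.1301, 0.1489, 0.1604, 0.2131, 0.2207]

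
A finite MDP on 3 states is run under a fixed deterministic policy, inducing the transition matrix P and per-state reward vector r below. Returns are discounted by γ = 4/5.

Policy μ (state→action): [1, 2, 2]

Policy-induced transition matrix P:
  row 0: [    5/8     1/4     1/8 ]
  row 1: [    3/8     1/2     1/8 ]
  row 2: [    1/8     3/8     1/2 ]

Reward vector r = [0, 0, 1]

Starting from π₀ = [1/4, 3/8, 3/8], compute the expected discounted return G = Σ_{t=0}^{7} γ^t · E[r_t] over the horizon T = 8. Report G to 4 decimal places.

t=0: π = [0.2500, 0.3750, 0.3750], E[r] = 0.3750, γ^t·E[r] = 0.375000, running G = 0.375000
t=1: π = [0.3438, 0.3906, 0.2656], E[r] = 0.2656, γ^t·E[r] = 0.212500, running G = 0.587500
t=2: π = [0.3945, 0.3809, 0.2246], E[r] = 0.2246, γ^t·E[r] = 0.143750, running G = 0.731250
t=3: π = [0.4175, 0.3733, 0.2092], E[r] = 0.2092, γ^t·E[r] = 0.107125, running G = 0.838375
t=4: π = [0.4271, 0.3695, 0.2035], E[r] = 0.2035, γ^t·E[r] = 0.083338, running G = 0.921713
t=5: π = [0.4309, 0.3678, 0.2013], E[r] = 0.2013, γ^t·E[r] = 0.065961, running G = 0.987674
t=6: π = [0.4324, 0.3671, 0.2005], E[r] = 0.2005, γ^t·E[r] = 0.052556, running G = 1.040230
t=7: π = [0.4330, 0.3668, 0.2002], E[r] = 0.2002, γ^t·E[r] = 0.041981, running G = 1.082211

G = 1.0822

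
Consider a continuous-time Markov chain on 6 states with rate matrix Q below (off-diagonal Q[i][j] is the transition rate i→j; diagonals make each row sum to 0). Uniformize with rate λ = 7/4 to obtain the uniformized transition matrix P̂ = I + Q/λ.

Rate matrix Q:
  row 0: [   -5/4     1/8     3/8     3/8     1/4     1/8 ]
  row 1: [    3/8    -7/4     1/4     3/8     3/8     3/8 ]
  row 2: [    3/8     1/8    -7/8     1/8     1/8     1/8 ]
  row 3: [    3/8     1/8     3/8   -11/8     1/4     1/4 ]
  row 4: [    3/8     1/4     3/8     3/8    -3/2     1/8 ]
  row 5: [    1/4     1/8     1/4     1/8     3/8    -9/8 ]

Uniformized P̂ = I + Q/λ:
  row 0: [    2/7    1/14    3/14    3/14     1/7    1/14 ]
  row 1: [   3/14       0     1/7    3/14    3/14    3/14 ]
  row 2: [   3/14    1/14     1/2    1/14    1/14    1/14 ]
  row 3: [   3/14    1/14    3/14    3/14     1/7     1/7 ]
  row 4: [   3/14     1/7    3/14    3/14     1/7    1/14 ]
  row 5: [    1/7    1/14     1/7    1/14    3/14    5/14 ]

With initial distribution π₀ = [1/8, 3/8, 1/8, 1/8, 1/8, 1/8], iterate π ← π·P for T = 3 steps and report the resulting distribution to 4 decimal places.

π = [0.2198, 0.0760, 0.2727, 0.1572, 0.1400, 0.1343]

t=0: π = [0.1250, 0.3750, 0.1250, 0.1250, 0.1250, 0.1250]
t=1: π = [0.2143, 0.0536, 0.2143, 0.1786, 0.1696, 0.1696]
t=2: π = [0.2175, 0.0797, 0.2596, 0.1594, 0.1435, 0.1403]
t=3: π = [0.2198, 0.0760, 0.2727, 0.1572, 0.1400, 0.1343]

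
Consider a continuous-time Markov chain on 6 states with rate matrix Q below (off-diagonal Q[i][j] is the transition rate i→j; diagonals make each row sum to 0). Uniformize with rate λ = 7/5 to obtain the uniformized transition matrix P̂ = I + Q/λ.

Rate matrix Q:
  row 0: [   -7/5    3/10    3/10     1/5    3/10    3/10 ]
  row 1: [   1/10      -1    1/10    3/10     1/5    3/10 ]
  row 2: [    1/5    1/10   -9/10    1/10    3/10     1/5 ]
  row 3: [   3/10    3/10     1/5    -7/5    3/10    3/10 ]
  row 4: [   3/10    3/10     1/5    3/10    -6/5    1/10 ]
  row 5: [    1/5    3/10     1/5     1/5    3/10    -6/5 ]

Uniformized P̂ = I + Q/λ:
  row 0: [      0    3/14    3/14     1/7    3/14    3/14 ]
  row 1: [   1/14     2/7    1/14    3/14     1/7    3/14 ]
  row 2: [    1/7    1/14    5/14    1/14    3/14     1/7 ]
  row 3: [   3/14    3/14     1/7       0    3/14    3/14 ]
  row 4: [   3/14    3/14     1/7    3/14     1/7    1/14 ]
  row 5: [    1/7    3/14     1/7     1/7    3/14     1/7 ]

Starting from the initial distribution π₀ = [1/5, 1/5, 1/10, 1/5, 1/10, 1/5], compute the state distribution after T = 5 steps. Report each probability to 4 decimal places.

π = [0.1326, 0.2038, 0.1753, 0.1384, 0.1864, 0.1635]

t=0: π = [0.2000, 0.2000, 0.1000, 0.2000, 0.1000, 0.2000]
t=1: π = [0.1214, 0.2143, 0.1643, 0.1286, 0.1929, 0.1786]
t=2: π = [0.1332, 0.2061, 0.1714, 0.1418, 0.1852, 0.1622]
t=3: π = [0.1325, 0.2045, 0.1744, 0.1383, 0.1863, 0.1640]
t=4: π = [0.1325, 0.2040, 0.1751, 0.1386, 0.1864, 0.1635]
t=5: π = [0.1326, 0.2038, 0.1753, 0.1384, 0.1864, 0.1635]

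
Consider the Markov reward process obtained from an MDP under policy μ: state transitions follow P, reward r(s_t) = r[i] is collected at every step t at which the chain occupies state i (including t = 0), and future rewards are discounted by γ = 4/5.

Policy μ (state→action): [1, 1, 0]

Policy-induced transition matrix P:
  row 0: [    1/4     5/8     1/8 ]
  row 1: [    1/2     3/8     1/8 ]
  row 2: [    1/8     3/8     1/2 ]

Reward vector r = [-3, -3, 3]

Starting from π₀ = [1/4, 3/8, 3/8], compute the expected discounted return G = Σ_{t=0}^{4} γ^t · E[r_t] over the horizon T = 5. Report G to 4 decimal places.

G = -4.5545

t=0: π = [0.2500, 0.3750, 0.3750], E[r] = -0.7500, γ^t·E[r] = -0.750000, running G = -0.750000
t=1: π = [0.2969, 0.4375, 0.2656], E[r] = -1.4063, γ^t·E[r] = -1.125000, running G = -1.875000
t=2: π = [0.3262, 0.4492, 0.2246], E[r] = -1.6523, γ^t·E[r] = -1.057500, running G = -2.932500
t=3: π = [0.3342, 0.4565, 0.2092], E[r] = -1.7446, γ^t·E[r] = -0.893250, running G = -3.825750
t=4: π = [0.3380, 0.4586, 0.2035], E[r] = -1.7792, γ^t·E[r] = -0.728775, running G = -4.554525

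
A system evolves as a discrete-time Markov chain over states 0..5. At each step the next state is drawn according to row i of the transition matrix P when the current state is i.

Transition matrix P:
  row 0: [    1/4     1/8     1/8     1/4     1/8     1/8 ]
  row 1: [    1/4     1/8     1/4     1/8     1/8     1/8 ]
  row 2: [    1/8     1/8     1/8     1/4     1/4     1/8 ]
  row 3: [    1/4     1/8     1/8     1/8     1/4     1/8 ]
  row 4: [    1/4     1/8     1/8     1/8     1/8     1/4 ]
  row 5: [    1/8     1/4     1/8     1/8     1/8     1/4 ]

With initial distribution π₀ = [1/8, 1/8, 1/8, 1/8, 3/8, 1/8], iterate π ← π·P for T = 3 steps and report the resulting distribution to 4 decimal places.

π = [0.2112, 0.1460, 0.1436, 0.1689, 0.1641, 0.1663]

t=0: π = [0.1250, 0.1250, 0.1250, 0.1250, 0.3750, 0.1250]
t=1: π = [0.2188, 0.1406, 0.1406, 0.1563, 0.1563, 0.1875]
t=2: π = [0.2090, 0.1484, 0.1426, 0.1699, 0.1621, 0.1680]
t=3: π = [0.2112, 0.1460, 0.1436, 0.1689, 0.1641, 0.1663]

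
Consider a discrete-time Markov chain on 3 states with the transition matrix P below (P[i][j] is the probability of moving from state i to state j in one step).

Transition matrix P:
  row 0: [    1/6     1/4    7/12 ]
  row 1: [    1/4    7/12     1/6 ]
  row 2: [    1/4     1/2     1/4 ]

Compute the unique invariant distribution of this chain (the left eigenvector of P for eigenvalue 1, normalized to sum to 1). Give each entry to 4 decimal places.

π = [0.2308, 0.4825, 0.2867]

Balance equations π_j = Σ_i π_i·P[i][j]:
  π_0 = 1/6·π_0 + 1/4·π_1 + 1/4·π_2
  π_1 = 1/4·π_0 + 7/12·π_1 + 1/2·π_2
  normalize: π_0 + π_1 + π_2 = 1
Solving the linear system gives exactly π = [3/13, 69/143, 41/143].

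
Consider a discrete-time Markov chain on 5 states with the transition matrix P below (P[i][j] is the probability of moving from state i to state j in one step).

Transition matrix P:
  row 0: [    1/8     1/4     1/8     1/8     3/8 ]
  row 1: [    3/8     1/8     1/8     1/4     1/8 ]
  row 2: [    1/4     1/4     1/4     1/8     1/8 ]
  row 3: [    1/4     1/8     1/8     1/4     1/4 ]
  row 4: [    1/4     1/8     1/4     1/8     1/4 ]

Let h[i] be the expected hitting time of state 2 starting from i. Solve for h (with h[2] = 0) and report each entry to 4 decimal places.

First-step conditioning: h[2] = 0; for i ≠ 2, h[i] = 1 + Σ_k P[i][k]·h[k].
  h[0] = 1 + 1/8·h[0] + 1/4·h[1] + 1/8·h[3] + 3/8·h[4]
  h[1] = 1 + 3/8·h[0] + 1/8·h[1] + 1/4·h[3] + 1/8·h[4]
  h[3] = 1 + 1/4·h[0] + 1/8·h[1] + 1/4·h[3] + 1/4·h[4]
  h[4] = 1 + 1/4·h[0] + 1/8·h[1] + 1/8·h[3] + 1/4·h[4]
Solving the 4×4 linear system over states ≠ 2 gives exactly h = [1122/179, 1152/179, 0, 1136/179, 994/179] (h[2] = 0 is the target).

h = [6.2682, 6.4358, 0.0000, 6.3464, 5.5531]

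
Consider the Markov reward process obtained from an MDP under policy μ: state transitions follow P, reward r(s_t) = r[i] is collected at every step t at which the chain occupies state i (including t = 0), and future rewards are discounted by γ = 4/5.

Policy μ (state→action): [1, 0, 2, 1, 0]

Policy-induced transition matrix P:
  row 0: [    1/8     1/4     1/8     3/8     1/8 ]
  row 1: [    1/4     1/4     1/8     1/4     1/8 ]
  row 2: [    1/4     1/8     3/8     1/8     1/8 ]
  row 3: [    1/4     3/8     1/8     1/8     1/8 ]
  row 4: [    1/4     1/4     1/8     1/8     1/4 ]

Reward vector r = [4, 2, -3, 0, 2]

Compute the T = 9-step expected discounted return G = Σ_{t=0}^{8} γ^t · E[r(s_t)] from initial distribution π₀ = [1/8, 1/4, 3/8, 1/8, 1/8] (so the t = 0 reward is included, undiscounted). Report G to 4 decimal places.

G = 3.8745

t=0: π = [0.1250, 0.2500, 0.3750, 0.1250, 0.1250], E[r] = 0.1250, γ^t·E[r] = 0.125000, running G = 0.125000
t=1: π = [0.2344, 0.2188, 0.2188, 0.1875, 0.1406], E[r] = 1.0000, γ^t·E[r] = 0.800000, running G = 0.925000
t=2: π = [0.2207, 0.2461, 0.1797, 0.2109, 0.1426], E[r] = 1.1211, γ^t·E[r] = 0.717500, running G = 1.642500
t=3: π = [0.2224, 0.2539, 0.1699, 0.2109, 0.1428], E[r] = 1.1733, γ^t·E[r] = 0.600750, running G = 2.243250
t=4: π = [0.2222, 0.2551, 0.1675, 0.2123, 0.1429], E[r] = 1.1823, γ^t·E[r] = 0.484275, running G = 2.727525
t=5: π = [0.2222, 0.2556, 0.1669, 0.2124, 0.1429], E[r] = 1.1852, γ^t·E[r] = 0.388373, running G = 3.115898
t=6: π = [0.2222, 0.2557, 0.1667, 0.2125, 0.1429], E[r] = 1.1858, γ^t·E[r] = 0.310861, running G = 3.426759
t=7: π = [0.2222, 0.2557, 0.1667, 0.2125, 0.1429], E[r] = 1.1860, γ^t·E[r] = 0.248725, running G = 3.675484
t=8: π = [0.2222, 0.2557, 0.1667, 0.2125, 0.1429], E[r] = 1.1861, γ^t·E[r] = 0.198987, running G = 3.874470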